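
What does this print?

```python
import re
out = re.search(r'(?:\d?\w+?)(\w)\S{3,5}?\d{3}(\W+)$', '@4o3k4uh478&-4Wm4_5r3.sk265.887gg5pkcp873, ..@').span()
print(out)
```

(28, 46)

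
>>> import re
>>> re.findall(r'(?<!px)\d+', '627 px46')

['627', '6']

`(?!…)`/`(?<!…)` only lets a position through if the neighbouring text does NOT match; no characters are consumed.
Walking the string: at [0:3] → '627'; at [7:8] → '6'.
With no groups in the pattern, `findall` gives back each whole match — 2 here.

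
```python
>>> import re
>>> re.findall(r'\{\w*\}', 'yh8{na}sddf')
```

['{na}']

Scanning left to right: at [3:7] → '{na}'.
Since nothing is captured, `findall` lists the 1 matched substring directly.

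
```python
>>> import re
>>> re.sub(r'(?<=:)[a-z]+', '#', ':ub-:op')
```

The positive lookaround only admits positions where the adjacent text matches; those characters stay outside the span.
Matches: at [1:3] → 'ub'; at [5:7] → 'op'.
Every occurrence is swapped for '#'.

':#-:#'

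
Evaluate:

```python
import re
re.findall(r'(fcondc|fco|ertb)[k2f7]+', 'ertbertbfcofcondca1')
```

['ertb']

Walking the string: at [4:9] match 'ertbf', group 1 = 'ertb'.
One capturing group, so `findall` returns just the captured substring from the one match — 1 in all.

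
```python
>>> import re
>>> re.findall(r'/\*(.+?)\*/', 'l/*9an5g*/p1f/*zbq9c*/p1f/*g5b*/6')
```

With the lazy modifier that quantifier settles for the fewest repetitions that let the rest of the pattern succeed (the atoms after it are unaffected and can still be greedy).
Scanning left to right: at [1:10] match '/*9an5g*/', group 1 = '9an5g'; at [13:22] match '/*zbq9c*/', group 1 = 'zbq9c'; at [25:32] match '/*g5b*/', group 1 = 'g5b'.
Because there's exactly one group, `findall` drops the full match and keeps group 1 from each hit.

['9an5g', 'zbq9c', 'g5b']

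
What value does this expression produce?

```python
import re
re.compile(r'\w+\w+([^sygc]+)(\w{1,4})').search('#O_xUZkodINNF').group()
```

'O_xUZkodINNF'

Pattern: one or more of a word character, then one or more of a word character; then one or more of any character except [sygc] (captured); then 1 to 4 of a word character (captured).
`re.search` scans for the first position where the pattern succeeds.
The match spans [1:13] → 'O_xUZkodINNF'.
Captured: group 1 = 'N', group 2 = 'F'.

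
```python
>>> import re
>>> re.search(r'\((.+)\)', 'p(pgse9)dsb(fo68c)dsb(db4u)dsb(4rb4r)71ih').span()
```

`re.search` scans for the first position where the pattern succeeds.
The match spans [1:37] → '(pgse9)dsb(fo68c)dsb(db4u)dsb(4rb4r)'.
Captured: group 1 = 'pgse9)dsb(fo68c)dsb(db4u)dsb(4rb4r'.

(1, 37)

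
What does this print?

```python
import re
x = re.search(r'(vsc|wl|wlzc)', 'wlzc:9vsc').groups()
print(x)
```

('wl',)

The match spans [0:2] → 'wl'.
Captured: group 1 = 'wl'.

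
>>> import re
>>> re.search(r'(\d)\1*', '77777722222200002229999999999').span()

A backreference is literal: `\1` must see the identical characters the first group matched.
`search` walks the string left to right and returns the first match it finds.
The match spans [0:6] → '777777'.
Captured: group 1 = '7'.

(0, 6)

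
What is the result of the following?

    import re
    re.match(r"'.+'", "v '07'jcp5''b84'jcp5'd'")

None

With `match`, the pattern is implicitly anchored at the beginning.
Here position 0 doesn't satisfy it, so the call returns None.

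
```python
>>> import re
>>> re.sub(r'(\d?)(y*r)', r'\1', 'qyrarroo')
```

'qaoo'

This matches optionally a digit (captured); then zero or more of a literal 'y', then the literal 'r' (captured).
The replacement refers to a captured group, so each match is rewritten using its own captured text.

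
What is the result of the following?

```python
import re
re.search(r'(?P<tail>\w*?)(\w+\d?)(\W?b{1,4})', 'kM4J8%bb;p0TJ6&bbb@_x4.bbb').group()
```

This matches zero or more of a word character (lazy) (captured as 'tail'); then one or more of a word character, then optionally a digit (captured); then optionally a non-word character, then 1 to 4 of a literal 'b' (captured).
Unlike `match`, `search` isn't anchored — it looks for the pattern anywhere in the string.
The match spans [0:8] → 'kM4J8%bb'.
Captured: group 1 = '', group 2 = 'kM4J8', group 3 = '%bb'.

'kM4J8%bb'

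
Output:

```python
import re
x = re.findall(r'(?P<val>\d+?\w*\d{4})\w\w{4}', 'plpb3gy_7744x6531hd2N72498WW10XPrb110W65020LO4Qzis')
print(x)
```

Pattern: one or more of a digit (lazy), then zero or more of a word character, then exactly 4 of a digit (captured as 'val'); then a word character, then exactly 4 of a word character.
Walking the string: at [4:48] match '3gy_7744x6531hd2N72498WW10XPrb110W65020LO4Qz', group 1 = '3gy_7744x6531hd2N72498WW10XPrb110W65020'.
With a single group, `findall` returns only what that group captured — 1 item.

['3gy_7744x6531hd2N72498WW10XPrb110W65020']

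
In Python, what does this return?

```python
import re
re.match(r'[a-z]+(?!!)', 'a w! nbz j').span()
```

`(?!…)`/`(?<!…)` only lets a position through if the neighbouring text does NOT match; no characters are consumed.
`re.match` only tries the pattern at the start of the string.
The match spans [0:1] → 'a'.

(0, 1)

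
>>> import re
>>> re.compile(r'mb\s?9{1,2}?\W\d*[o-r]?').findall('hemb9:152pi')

['mb9:152p']

This matches the literal 'mb', then optionally whitespace, then 1 to 2 of the literal '9' (lazy); then a non-word character, then zero or more of a digit, then optionally a character in [o-r].
Scanning left to right: at [2:10] → 'mb9:152p'.
With no groups in the pattern, `findall` gives back each whole match — 1 here.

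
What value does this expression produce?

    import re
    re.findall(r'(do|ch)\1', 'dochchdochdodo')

The backreference `\1` re-matches whatever the first group consumed, character for character.
One capturing group, so `findall` returns just the captured substring from each match — 2 in all.

['ch', 'do']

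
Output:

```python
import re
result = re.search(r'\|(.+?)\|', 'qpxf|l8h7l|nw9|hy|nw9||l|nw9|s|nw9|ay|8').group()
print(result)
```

|l8h7l|

`re.search` tries every starting position until one works.
The match spans [4:11] → '|l8h7l|'.
Captured: group 1 = 'l8h7l'.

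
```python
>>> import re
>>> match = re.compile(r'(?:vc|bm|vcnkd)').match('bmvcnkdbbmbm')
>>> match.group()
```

`match` is anchored at position 0; if the pattern doesn't fit there, it returns None.
The match spans [0:2] → 'bm'.

'bm'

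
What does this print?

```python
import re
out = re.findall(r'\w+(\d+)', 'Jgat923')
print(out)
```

['3']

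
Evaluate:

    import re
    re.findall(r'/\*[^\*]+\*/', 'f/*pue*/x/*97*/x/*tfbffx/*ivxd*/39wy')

['/*pue*/', '/*97*/', '/*ivxd*/']

Since nothing is captured, `findall` lists the 3 matched substrings directly.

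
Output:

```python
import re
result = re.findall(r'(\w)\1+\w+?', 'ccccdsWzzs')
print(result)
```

['c', 'z']

After group 1 captures some text, `\1` only succeeds where that same text appears again.
Scanning left to right: at [0:5] match 'ccccd', group 1 = 'c'; at [7:10] match 'zzs', group 1 = 'z'.
One capturing group, so `findall` returns just the captured substring from each match — 2 in all.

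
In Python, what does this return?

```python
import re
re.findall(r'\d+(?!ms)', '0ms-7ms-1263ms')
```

['126']

The negative lookahead/lookbehind blocks any match where the forbidden context is present.
Matches: at [8:11] → '126'.
With no groups in the pattern, `findall` gives back each whole match — 1 here.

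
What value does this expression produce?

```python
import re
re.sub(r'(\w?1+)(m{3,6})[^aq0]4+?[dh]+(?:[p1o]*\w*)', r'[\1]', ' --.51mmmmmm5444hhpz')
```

' --.[51]'

This matches optionally a word character, then one or more of a literal '1' (captured); then 3 to 6 of a literal 'm' (captured); then any character except [aq0], then one or more of the literal '4' (lazy); then one or more of one of [dh]; then zero or more of one of [p1o], then zero or more of a word character (non-capturing group).
The replacement refers to a captured group, so each match is rewritten using its own captured text.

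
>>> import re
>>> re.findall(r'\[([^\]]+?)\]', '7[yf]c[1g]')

One capturing group, so `findall` returns just the captured substring from each match — 2 in all.

['yf', '1g']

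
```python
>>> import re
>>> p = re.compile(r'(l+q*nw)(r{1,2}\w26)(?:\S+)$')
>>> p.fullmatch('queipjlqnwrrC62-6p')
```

For `fullmatch`, every character of the input must be accounted for by the pattern.
Here the pattern can't cover the whole string, so the call returns None.

None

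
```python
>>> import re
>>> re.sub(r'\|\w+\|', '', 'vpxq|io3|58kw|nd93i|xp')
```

'vpxq58kwxp'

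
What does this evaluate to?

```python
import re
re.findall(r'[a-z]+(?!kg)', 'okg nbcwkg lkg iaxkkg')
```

['okg', 'nbcwkg', 'lkg', 'iaxkkg']

The negative lookahead/lookbehind blocks any match where the forbidden context is present.
`findall` yields the raw match text (4 of them) because the pattern has no groups.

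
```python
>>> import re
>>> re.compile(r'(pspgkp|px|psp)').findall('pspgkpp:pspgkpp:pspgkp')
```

Alternation tries branches left to right and keeps the first one that lets the overall match succeed at that position.
One capturing group, so `findall` returns just the captured substring from each match — 3 in all.

['pspgkp', 'pspgkp', 'pspgkp']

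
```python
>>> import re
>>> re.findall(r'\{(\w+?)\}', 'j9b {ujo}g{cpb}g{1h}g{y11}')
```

['ujo', 'cpb', '1h', 'y11']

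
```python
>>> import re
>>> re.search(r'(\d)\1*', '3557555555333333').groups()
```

The backreference `\1` re-matches whatever the first group consumed, character for character.
`search` walks the string left to right and returns the first match it finds.
The match spans [0:1] → '3'.
Captured: group 1 = '3'.

('3',)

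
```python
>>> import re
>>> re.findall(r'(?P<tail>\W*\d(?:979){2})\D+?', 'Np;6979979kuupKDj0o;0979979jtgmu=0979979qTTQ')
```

[';6979979', ';0979979', '=0979979']

This matches zero or more of a non-word character, then a digit, then the literal '979' repeated 2 times (captured as 'tail'); then one or more of a non-digit (lazy).
With a single group, `findall` returns only what that group captured — 3 items.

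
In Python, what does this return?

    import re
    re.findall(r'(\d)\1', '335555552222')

['3', '5', '5', '5', '2', '2']

`\1` has to match the exact text group 1 already captured.
Matches: at [0:2] match '33', group 1 = '3'; at [2:4] match '55', group 1 = '5'; at [4:6] match '55', group 1 = '5'; at [6:8] match '55', group 1 = '5'; at [8:10] match '22', group 1 = '2'; ….
`findall` collects group 1 from each match (6 total).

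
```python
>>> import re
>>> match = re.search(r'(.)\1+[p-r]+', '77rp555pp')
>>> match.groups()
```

('7',)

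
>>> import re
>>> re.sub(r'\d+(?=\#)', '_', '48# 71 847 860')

The positive lookaround only admits positions where the adjacent text matches; those characters stay outside the span.
`sub` substitutes '_' at each match site.

'_# 71 847 860'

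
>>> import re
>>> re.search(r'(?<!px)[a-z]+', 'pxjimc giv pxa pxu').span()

(0, 6)

A negative assertion filters positions out without eating any characters.
The match spans [0:6] → 'pxjimc'.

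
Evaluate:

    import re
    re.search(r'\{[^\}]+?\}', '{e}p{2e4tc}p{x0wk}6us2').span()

(0, 3)

`re.search` tries every starting position until one works.
The match spans [0:3] → '{e}'.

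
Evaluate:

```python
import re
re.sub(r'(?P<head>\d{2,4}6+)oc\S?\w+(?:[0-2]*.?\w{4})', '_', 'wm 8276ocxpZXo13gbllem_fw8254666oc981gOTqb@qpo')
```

'wm _@qpo'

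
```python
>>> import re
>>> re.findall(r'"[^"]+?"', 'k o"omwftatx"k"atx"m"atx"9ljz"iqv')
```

No capturing groups, so `findall` returns the 3 full match strings.

['"omwftatx"', '"atx"', '"atx"']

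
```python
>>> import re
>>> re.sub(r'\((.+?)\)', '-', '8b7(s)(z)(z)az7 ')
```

Because the quantifier is non-greedy, it stops expanding at the earliest point where the rest of the pattern can succeed.
Matches: at [3:6] → '(s)'; at [6:9] → '(z)'; at [9:12] → '(z)'.
Each match is replaced by '-'.

'8b7---az7 '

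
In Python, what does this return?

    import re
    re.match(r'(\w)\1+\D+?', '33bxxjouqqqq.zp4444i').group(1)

'3'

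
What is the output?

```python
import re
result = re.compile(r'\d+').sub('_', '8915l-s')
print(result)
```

This matches one or more of a digit.
`sub` substitutes '_' at each match site.

_l-s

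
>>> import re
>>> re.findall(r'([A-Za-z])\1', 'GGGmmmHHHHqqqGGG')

After group 1 captures some text, `\1` only succeeds where that same text appears again.
Because there's exactly one group, `findall` drops the full match and keeps group 1 from each hit.

['G', 'm', 'H', 'H', 'q', 'G']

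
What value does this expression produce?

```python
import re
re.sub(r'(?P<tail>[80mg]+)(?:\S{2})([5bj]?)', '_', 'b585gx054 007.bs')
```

'b5_x_ _s'

The pattern matches one or more of one of [80mg] (captured as 'tail'); then exactly 2 of a non-whitespace character (non-capturing group); then optionally one of [5bj] (captured).
Matches: at [2:5] → '85g'; at [6:9] → '054'; at [10:15] → '007.b'.
Every occurrence is swapped for '_'.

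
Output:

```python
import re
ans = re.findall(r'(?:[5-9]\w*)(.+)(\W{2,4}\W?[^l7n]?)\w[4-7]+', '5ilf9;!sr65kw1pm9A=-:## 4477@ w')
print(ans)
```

This matches a character in [5-9], then zero or more of a word character (non-capturing group); then one or more of any character (captured); then 2 to 4 of a non-word character, then optionally a non-word character, then optionally any character except [l7n] (captured); then a word character, then one or more of a character in [4-7].
Scanning left to right: at [0:28] match '5ilf9;!sr65kw1pm9A=-:## 4477', groups = (';!sr65kw1pm9A=-:#', '# 4').
With 2 capturing groups, `findall` returns a 2-tuple per match.

[(';!sr65kw1pm9A=-:#', '# 4')]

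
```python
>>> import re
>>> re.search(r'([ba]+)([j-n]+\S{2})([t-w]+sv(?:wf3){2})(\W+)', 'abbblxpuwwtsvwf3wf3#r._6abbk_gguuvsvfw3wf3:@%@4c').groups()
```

This matches one or more of one of [ba] (captured); then one or more of a character in [j-n], then exactly 2 of a non-whitespace character (captured); then one or more of a character in [t-w], then the literal 'sv', then the literal 'wf3' repeated 2 times (captured); then one or more of a non-word character (captured).
`re.search` tries every starting position until one works.
The match spans [0:20] → 'abbblxpuwwtsvwf3wf3#'.
Captured: group 1 = 'abbb', group 2 = 'lxp', group 3 = 'uwwtsvwf3wf3', group 4 = '#'.

('abbb', 'lxp', 'uwwtsvwf3wf3', '#')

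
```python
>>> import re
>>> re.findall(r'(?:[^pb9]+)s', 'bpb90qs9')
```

['0qs']

The pattern matches one or more of any character except [pb9] (non-capturing group); then a literal 's'.
With no groups in the pattern, `findall` gives back each whole match — 1 here.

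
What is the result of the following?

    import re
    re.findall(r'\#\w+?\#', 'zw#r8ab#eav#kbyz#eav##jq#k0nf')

`findall` yields the raw match text (3 of them) because the pattern has no groups.

['#r8ab#', '#kbyz#', '#jq#']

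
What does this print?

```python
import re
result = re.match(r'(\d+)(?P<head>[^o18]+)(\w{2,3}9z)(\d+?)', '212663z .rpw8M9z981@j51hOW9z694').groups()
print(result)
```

The pattern matches one or more of a digit (captured); then one or more of any character except [o18] (captured as 'head'); then 2 to 3 of a word character, then the literal '9z' (captured); then one or more of a digit (lazy) (captured).
Lazy quantifiers expand one character at a time until the remainder of the pattern can match.
`match` is anchored at position 0; if the pattern doesn't fit there, it returns None.
The match spans [0:17] → '212663z .rpw8M9z9'.
Captured: group 1 = '212663', group 2 = 'z .rpw', group 3 = '8M9z', group 4 = '9'.

('212663', 'z .rpw', '8M9z', '9')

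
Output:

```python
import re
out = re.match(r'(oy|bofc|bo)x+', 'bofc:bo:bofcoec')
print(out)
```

`match` is anchored at position 0; if the pattern doesn't fit there, it returns None.
Here position 0 doesn't satisfy it, so the call returns None.

None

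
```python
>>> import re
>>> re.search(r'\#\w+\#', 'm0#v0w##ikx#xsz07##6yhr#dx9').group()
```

Unlike `match`, `search` isn't anchored — it looks for the pattern anywhere in the string.
The match spans [2:7] → '#v0w#'.

'#v0w#'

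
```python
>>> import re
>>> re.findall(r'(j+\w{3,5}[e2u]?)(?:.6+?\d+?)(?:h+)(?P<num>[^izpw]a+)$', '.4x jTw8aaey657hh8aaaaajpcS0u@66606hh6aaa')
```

[('jpcS0u', '6aaa')]

Pattern: one or more of the literal 'j', then 3 to 5 of a word character, then optionally one of [e2u] (captured); then any character, then one or more of the literal '6' (lazy), then one or more of a digit (lazy) (non-capturing group); then one or more of a literal 'h' (non-capturing group); then any character except [izpw], then one or more of the literal 'a' (captured as 'num'); then anchored at the end.
Matches: at [23:41] match 'jpcS0u@66606hh6aaa', groups = ('jpcS0u', '6aaa').
Multiple groups make `findall` return tuples — one 2-tuple for the one match.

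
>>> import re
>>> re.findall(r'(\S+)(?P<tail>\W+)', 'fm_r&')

Pattern: one or more of a non-whitespace character (captured); then one or more of a non-word character (captured as 'tail').
Walking the string: at [0:5] match 'fm_r&', groups = ('fm_r', '&').
Multiple groups make `findall` return tuples — one 2-tuple for the one match.

[('fm_r', '&')]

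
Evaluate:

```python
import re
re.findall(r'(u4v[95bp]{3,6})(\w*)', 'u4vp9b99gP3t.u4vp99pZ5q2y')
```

[('u4vp9b99', 'gP3t'), ('u4vp99p', 'Z5q2y')]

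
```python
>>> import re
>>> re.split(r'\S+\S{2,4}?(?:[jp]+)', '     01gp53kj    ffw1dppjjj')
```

Pattern: one or more of a non-whitespace character, then 2 to 4 of a non-whitespace character (lazy); then one or more of one of [jp] (non-capturing group).
Matches to split on: at [5:13] → '01gp53kj'; at [17:27] → 'ffw1dppjjj'.
Splitting on the pattern gives 3 pieces.

['     ', '    ', '']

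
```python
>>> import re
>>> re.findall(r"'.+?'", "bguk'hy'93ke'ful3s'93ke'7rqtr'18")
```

With the lazy modifier that quantifier settles for the fewest repetitions that let the rest of the pattern succeed (the atoms after it are unaffected and can still be greedy).
Walking the string: at [4:8] → "'hy'"; at [12:19] → "'ful3s'"; at [23:30] → "'7rqtr'".
No capturing groups, so `findall` returns the 3 full match strings.

["'hy'", "'ful3s'", "'7rqtr'"]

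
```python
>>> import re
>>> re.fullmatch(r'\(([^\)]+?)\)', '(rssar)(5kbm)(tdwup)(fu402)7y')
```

`re.fullmatch` requires the pattern to consume the entire string.
Here the string isn't matched end-to-end, so the call returns None.

None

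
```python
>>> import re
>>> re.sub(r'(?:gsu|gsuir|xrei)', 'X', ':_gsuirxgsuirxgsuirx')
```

`|` is ordered: at each position the engine commits to the first alternative that works.
Matches: at [2:5] → 'gsu'; at [8:11] → 'gsu'; at [14:17] → 'gsu'.
Every occurrence is swapped for 'X'.

':_XirxXirxXirx'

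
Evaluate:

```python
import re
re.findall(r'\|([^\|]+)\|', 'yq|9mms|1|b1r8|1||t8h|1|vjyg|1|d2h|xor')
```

`findall` collects group 1 from each match (5 total).

['9mms', 'b1r8', 't8h', 'vjyg', 'd2h']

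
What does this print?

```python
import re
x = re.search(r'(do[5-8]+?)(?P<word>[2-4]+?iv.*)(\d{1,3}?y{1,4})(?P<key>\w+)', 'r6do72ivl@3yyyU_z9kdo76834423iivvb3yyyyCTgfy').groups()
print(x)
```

The match spans [2:44] → 'do72ivl@3yyyU_z9kdo76834423iivvb3yyyyCTgfy'.
Captured: group 1 = 'do7', group 2 = '2ivl@3yyyU_z9kdo76834423iivvb', group 3 = '3yyyy', group 4 = 'CTgfy'.

('do7', '2ivl@3yyyU_z9kdo76834423iivvb', '3yyyy', 'CTgfy')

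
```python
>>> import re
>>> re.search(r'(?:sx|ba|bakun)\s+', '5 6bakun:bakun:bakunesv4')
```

Unlike `match`, `search` isn't anchored — it looks for the pattern anywhere in the string.
Here nothing in the string fits, so the call returns None.

None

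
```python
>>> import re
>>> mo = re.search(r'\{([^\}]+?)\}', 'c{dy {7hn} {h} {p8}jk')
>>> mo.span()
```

(1, 10)

`re.search` scans for the first position where the pattern succeeds.
The match spans [1:10] → '{dy {7hn}'.
Captured: group 1 = 'dy {7hn'.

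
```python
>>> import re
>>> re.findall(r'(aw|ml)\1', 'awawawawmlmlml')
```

['aw', 'aw', 'ml']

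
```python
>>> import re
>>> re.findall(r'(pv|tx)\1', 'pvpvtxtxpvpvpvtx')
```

A backreference is literal: `\1` must see the identical characters the first group matched.
`findall` collects group 1 from each match (3 total).

['pv', 'tx', 'pv']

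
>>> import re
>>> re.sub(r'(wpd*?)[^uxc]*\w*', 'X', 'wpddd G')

'X'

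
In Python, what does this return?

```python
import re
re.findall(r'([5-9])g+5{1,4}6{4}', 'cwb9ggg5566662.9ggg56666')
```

With a single group, `findall` returns only what that group captured — 2 items.

['9', '9']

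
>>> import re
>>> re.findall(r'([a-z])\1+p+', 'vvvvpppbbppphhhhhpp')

['v', 'b', 'h']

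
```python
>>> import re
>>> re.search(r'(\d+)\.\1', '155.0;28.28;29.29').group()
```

The backreference `\1` re-matches whatever the first group consumed, character for character.
The match spans [6:11] → '28.28'.

'28.28'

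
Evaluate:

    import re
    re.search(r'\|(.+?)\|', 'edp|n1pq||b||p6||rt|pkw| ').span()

(3, 9)

A non-greedy quantifier consumes as few characters as it can — just enough that the remainder of the pattern still matches from where it stops; whatever follows it matches normally.
The match spans [3:9] → '|n1pq|'.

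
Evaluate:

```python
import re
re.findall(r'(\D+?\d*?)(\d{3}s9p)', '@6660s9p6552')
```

[('@6', '660s9p')]

The pattern matches one or more of a non-digit (lazy), then zero or more of a digit (lazy) (captured); then exactly 3 of a digit, then the literal 's9p' (captured).
Multiple groups make `findall` return tuples — one 2-tuple for the one match.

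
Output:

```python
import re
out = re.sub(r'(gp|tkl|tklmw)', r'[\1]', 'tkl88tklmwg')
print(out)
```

[tkl]88[tkl]mwg

Alternation tries branches left to right and keeps the first one that lets the overall match succeed at that position.
The replacement refers to a captured group, so each match is rewritten using its own captured text.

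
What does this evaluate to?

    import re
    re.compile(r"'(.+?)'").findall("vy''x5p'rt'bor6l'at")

With the lazy modifier that quantifier settles for the fewest repetitions that let the rest of the pattern succeed (the atoms after it are unaffected and can still be greedy).
With a single group, `findall` returns only what that group captured — 2 items.

["'x5p", 'bor6l']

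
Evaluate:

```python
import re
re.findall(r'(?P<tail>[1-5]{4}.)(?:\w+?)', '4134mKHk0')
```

Pattern: exactly 4 of a character in [1-5], then any character (captured as 'tail'); then one or more of a word character (lazy) (non-capturing group).
Matches: at [0:6] match '4134mK', group 1 = '4134m'.
`findall` collects group 1 from the one match (1 total).

['4134m']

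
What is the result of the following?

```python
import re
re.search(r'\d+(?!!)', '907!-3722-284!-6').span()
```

A negative assertion filters positions out without eating any characters.
The match spans [0:2] → '90'.

(0, 2)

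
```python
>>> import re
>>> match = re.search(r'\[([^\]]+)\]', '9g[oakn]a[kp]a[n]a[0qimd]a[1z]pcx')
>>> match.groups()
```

('oakn',)

The match spans [2:8] → '[oakn]'.
Captured: group 1 = 'oakn'.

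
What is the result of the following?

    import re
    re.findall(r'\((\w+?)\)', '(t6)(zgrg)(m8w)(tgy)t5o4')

['t6', 'zgrg', 'm8w', 'tgy']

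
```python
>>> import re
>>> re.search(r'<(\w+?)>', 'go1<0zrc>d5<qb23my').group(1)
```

`re.search` tries every starting position until one works.
The match spans [3:9] → '<0zrc>'.
Captured: group 1 = '0zrc'.

'0zrc'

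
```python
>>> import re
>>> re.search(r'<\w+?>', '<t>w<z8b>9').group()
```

`re.search` scans for the first position where the pattern succeeds.
The match spans [0:3] → '<t>'.

'<t>'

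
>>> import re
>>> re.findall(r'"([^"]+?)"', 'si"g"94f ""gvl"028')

['g', 'gvl']

Matches: at [2:5] match '"g"', group 1 = 'g'; at [10:15] match '"gvl"', group 1 = 'gvl'.
With a single group, `findall` returns only what that group captured — 2 items.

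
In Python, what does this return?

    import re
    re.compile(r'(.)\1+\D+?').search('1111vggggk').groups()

The match spans [0:5] → '1111v'.
Captured: group 1 = '1'.

('1',)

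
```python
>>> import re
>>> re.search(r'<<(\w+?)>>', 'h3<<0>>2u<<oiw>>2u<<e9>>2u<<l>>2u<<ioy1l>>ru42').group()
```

The match spans [2:7] → '<<0>>'.

'<<0>>'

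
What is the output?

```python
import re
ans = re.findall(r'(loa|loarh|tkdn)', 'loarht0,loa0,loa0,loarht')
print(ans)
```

['loa', 'loa', 'loa', 'loa']

Branches in `(...|...)` are attempted left-to-right; the first branch that allows the whole pattern to succeed is taken.
Scanning left to right: at [0:3] match 'loa', group 1 = 'loa'; at [8:11] match 'loa', group 1 = 'loa'; at [13:16] match 'loa', group 1 = 'loa'; at [18:21] match 'loa', group 1 = 'loa'.
With a single group, `findall` returns only what that group captured — 4 items.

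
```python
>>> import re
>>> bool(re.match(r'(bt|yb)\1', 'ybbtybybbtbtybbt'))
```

False

`\1` has to match the exact text group 1 already captured.
With `match`, the pattern is implicitly anchored at the beginning.
Here position 0 doesn't satisfy it, so the call returns None, and `bool(None)` is False.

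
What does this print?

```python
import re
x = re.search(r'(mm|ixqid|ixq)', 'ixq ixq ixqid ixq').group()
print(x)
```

ixq

`re.search` scans for the first position where the pattern succeeds.
The match spans [0:3] → 'ixq'.
Captured: group 1 = 'ixq'.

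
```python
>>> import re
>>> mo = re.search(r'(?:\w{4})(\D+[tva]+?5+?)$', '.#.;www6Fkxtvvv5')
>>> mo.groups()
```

('Fkxtvvv5',)

This matches exactly 4 of a word character (non-capturing group); then one or more of a non-digit, then one or more of one of [tva] (lazy), then one or more of the literal '5' (lazy) (captured); then anchored at the end.
`re.search` tries every starting position until one works.
The match spans [4:16] → 'www6Fkxtvvv5'.
Captured: group 1 = 'Fkxtvvv5'.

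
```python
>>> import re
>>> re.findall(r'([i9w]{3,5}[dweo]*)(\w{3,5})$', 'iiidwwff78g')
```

[('iiidww', 'ff78g')]

Pattern: 3 to 5 of one of [i9w], then zero or more of one of [dweo] (captured); then 3 to 5 of a word character (captured); then anchored at the end.
`findall` packs the 2 group values into a tuple for every match.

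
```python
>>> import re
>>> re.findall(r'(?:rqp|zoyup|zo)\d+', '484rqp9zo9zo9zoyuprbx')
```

['rqp9', 'zo9', 'zo9']

Scanning left to right: at [3:7] → 'rqp9'; at [7:10] → 'zo9'; at [10:13] → 'zo9'.
With no groups in the pattern, `findall` gives back each whole match — 3 here.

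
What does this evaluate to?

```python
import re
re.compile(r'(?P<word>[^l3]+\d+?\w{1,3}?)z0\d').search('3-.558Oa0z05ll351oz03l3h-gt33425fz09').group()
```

'-.558Oa0z05'

This matches one or more of any character except [l3], then one or more of a digit (lazy), then 1 to 3 of a word character (lazy) (captured as 'word'); then the literal 'z0', then a digit.
The match spans [1:12] → '-.558Oa0z05'.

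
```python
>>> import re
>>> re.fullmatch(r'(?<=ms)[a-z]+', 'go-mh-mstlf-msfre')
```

None

Because the assertion is zero-width, the text it checks is not consumed and won't appear in the result.
`fullmatch` succeeds only if the pattern covers the string from start to end.
Here the pattern can't cover the whole string, so the call returns None.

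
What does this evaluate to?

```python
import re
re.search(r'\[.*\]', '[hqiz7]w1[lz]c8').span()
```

(0, 13)

`re.search` tries every starting position until one works.
The match spans [0:13] → '[hqiz7]w1[lz]'.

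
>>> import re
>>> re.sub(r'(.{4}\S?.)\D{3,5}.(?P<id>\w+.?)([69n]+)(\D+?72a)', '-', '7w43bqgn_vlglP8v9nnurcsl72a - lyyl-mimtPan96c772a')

This matches exactly 4 of any character, then optionally a non-whitespace character, then any character (captured); then 3 to 5 of a non-digit, then any character; then one or more of a word character, then optionally any character (captured as 'id'); then one or more of one of [69n] (captured); then one or more of a non-digit (lazy), then the literal '72a' (captured).
Matches: at [0:27] → '7w43bqgn_vlglP8v9nnurcsl72a'.
Each match is replaced by '-'.

'- - lyyl-mimtPan96c772a'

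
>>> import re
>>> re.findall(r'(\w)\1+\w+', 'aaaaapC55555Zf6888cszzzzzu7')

['a']

A backreference is literal: `\1` must see the identical characters the first group matched.
Matches: at [0:27] match 'aaaaapC55555Zf6888cszzzzzu7', group 1 = 'a'.
With a single group, `findall` returns only what that group captured — 1 item.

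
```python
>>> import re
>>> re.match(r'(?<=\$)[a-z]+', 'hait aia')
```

Because the assertion is zero-width, the text it checks is not consumed and won't appear in the result.
`re.match` only tries the pattern at the start of the string.
Here the pattern fails at index 0, so the call returns None.

None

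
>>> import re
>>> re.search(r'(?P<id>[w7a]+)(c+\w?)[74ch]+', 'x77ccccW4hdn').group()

'77ccccW4h'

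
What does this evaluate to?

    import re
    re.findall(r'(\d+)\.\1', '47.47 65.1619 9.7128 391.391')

['47', '391']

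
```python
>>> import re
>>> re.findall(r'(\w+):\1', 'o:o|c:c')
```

['o', 'c']

A backreference is literal: `\1` must see the identical characters the first group matched.
Scanning left to right: at [0:3] match 'o:o', group 1 = 'o'; at [4:7] match 'c:c', group 1 = 'c'.
Because there's exactly one group, `findall` drops the full match and keeps group 1 from each hit.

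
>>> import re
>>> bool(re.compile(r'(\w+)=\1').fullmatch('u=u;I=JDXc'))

False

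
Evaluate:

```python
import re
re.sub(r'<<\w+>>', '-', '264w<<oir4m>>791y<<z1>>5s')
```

Matches: at [4:13] → '<<oir4m>>'; at [17:23] → '<<z1>>'.
Each match is replaced by '-'.

'264w-791y-5s'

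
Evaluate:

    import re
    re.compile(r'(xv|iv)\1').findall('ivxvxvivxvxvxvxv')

['xv', 'xv', 'xv']

A backreference is literal: `\1` must see the identical characters the first group matched.
Walking the string: at [2:6] match 'xvxv', group 1 = 'xv'; at [8:12] match 'xvxv', group 1 = 'xv'; at [12:16] match 'xvxv', group 1 = 'xv'.
One capturing group, so `findall` returns just the captured substring from each match — 3 in all.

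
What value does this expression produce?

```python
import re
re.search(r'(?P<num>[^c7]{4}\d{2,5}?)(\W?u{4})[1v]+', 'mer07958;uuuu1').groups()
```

The match spans [0:14] → 'mer07958;uuuu1'.
Captured: group 1 = 'mer07958', group 2 = ';uuuu'.

('mer07958', ';uuuu')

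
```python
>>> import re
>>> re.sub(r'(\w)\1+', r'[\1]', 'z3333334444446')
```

'z[3][4]6'

The backreference `\1` re-matches whatever the first group consumed, character for character.
`\1` in the replacement pulls in group 1's text for each match.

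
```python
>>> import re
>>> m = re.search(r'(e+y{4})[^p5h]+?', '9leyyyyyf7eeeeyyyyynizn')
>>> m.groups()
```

The match spans [2:8] → 'eyyyyy'.
Captured: group 1 = 'eyyyy'.

('eyyyy',)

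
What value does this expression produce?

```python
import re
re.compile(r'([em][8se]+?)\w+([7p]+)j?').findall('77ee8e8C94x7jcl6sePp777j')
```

Pattern: one of [em], then one or more of one of [8se] (lazy) (captured); then one or more of a word character; then one or more of one of [7p] (captured); then optionally a literal 'j'.
Matches: at [2:24] match 'ee8e8C94x7jcl6sePp777j', groups = ('ee', '7').
2 groups means the one result is a tuple of 2 captured strings — 1 here.

[('ee', '7')]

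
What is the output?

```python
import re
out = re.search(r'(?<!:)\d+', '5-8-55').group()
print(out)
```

5

The negative lookahead/lookbehind blocks any match where the forbidden context is present.
The match spans [0:1] → '5'.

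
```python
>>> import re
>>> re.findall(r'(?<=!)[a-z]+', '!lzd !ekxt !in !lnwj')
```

Because the assertion is zero-width, the text it checks is not consumed and won't appear in the result.
Scanning left to right: at [1:4] → 'lzd'; at [6:10] → 'ekxt'; at [12:14] → 'in'; at [16:20] → 'lnwj'.
With no groups in the pattern, `findall` gives back each whole match — 4 here.

['lzd', 'ekxt', 'in', 'lnwj']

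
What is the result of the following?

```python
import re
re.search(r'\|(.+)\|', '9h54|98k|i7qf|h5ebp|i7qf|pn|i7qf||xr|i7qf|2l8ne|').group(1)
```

`re.search` scans for the first position where the pattern succeeds.
The match spans [4:48] → '|98k|i7qf|h5ebp|i7qf|pn|i7qf||xr|i7qf|2l8ne|'.
Captured: group 1 = '98k|i7qf|h5ebp|i7qf|pn|i7qf||xr|i7qf|2l8ne'.

'98k|i7qf|h5ebp|i7qf|pn|i7qf||xr|i7qf|2l8ne'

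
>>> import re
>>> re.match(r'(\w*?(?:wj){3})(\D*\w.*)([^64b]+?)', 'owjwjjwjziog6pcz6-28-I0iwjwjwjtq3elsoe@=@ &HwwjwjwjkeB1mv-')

None

`re.match` won't scan ahead — the pattern has to work from the very first character.
Here the pattern fails at index 0, so the call returns None.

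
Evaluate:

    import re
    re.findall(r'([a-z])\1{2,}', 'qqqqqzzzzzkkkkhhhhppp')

`\1` has to match the exact text group 1 already captured.
Matches: at [0:5] match 'qqqqq', group 1 = 'q'; at [5:10] match 'zzzzz', group 1 = 'z'; at [10:14] match 'kkkk', group 1 = 'k'; at [14:18] match 'hhhh', group 1 = 'h'; at [18:21] match 'ppp', group 1 = 'p'.
One capturing group, so `findall` returns just the captured substring from each match — 5 in all.

['q', 'z', 'k', 'h', 'p']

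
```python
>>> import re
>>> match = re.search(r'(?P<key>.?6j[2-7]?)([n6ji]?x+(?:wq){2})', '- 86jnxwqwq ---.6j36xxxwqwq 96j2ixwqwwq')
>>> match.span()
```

(2, 11)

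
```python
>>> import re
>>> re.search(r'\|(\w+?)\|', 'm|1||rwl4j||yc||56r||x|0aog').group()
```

`search` walks the string left to right and returns the first match it finds.
The match spans [1:4] → '|1|'.
Captured: group 1 = '1'.

'|1|'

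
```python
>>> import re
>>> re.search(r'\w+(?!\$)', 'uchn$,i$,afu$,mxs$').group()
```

A negative assertion filters positions out without eating any characters.
The match spans [0:3] → 'uch'.

'uch'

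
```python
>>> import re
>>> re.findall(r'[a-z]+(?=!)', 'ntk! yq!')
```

['ntk', 'yq']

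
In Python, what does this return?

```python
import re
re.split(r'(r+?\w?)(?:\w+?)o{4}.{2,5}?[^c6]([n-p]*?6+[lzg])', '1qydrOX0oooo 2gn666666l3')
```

['1qyd', 'rO', 'n666666l', '3']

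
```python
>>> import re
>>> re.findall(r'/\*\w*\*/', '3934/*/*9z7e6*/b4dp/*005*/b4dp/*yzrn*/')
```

['/*9z7e6*/', '/*005*/', '/*yzrn*/']

No capturing groups, so `findall` returns the 3 full match strings.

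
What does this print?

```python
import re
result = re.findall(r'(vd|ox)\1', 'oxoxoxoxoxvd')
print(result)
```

['ox', 'ox']

The backreference `\1` re-matches whatever the first group consumed, character for character.
`findall` collects group 1 from each match (2 total).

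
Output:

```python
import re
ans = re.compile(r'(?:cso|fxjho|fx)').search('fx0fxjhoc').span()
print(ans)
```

(0, 2)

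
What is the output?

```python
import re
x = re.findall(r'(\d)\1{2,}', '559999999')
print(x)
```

['9']

A backreference is literal: `\1` must see the identical characters the first group matched.
`findall` collects group 1 from the one match (1 total).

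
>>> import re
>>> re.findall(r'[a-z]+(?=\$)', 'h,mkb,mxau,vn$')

Because the assertion is zero-width, the text it checks is not consumed and won't appear in the result.
Scanning left to right: at [11:13] → 'vn'.
With no groups in the pattern, `findall` gives back each whole match — 1 here.

['vn']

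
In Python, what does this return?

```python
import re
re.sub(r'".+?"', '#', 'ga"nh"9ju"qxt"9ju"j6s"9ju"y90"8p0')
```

A non-greedy quantifier consumes as few characters as it can — just enough that the remainder of the pattern still matches from where it stops; whatever follows it matches normally.
`sub` substitutes '#' at each match site.

'ga#9ju#9ju#9ju#8p0'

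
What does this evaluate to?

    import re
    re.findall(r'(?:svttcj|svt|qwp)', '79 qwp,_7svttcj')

`|` is ordered: at each position the engine commits to the first alternative that works.
Scanning left to right: at [3:6] → 'qwp'; at [9:15] → 'svttcj'.
With no groups in the pattern, `findall` gives back each whole match — 2 here.

['qwp', 'svttcj']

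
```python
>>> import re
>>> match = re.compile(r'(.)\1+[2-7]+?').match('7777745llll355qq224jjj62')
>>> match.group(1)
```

'7'

After group 1 captures some text, `\1` only succeeds where that same text appears again.
`re.match` only tries the pattern at the start of the string.
The match spans [0:6] → '777774'.
Captured: group 1 = '7'.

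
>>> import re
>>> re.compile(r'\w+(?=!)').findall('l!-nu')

['l']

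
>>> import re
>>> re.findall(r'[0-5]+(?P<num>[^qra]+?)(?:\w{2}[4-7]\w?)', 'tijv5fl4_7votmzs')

['fl']

This matches one or more of a character in [0-5]; then one or more of any character except [qra] (lazy) (captured as 'num'); then exactly 2 of a word character, then a character in [4-7], then optionally a word character (non-capturing group).
Matches: at [4:11] match '5fl4_7v', group 1 = 'fl'.
`findall` collects group 1 from the one match (1 total).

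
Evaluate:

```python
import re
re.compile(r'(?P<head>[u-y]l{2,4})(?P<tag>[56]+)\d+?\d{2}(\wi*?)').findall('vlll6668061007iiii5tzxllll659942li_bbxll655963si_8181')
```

[('vlll', '666', '1'), ('xllll', '65', '2'), ('xll', '655', 's')]

This matches a character in [u-y], then 2 to 4 of the literal 'l' (captured as 'head'); then one or more of one of [56] (captured as 'tag'); then one or more of a digit (lazy); then exactly 2 of a digit; then a word character, then zero or more of the literal 'i' (lazy) (captured).
A `+?`/`*?`/`{m,n}?` starts at its minimum and grows only as far as needed for what follows to match.
Matches: at [0:11] match 'vlll6668061', groups = ('vlll', '666', '1'); at [21:32] match 'xllll659942', groups = ('xllll', '65', '2'); at [37:47] match 'xll655963s', groups = ('xll', '655', 's').
Multiple groups make `findall` return tuples — one 3-tuple for each match.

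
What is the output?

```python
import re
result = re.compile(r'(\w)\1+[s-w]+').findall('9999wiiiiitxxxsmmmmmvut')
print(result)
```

`\1` has to match the exact text group 1 already captured.
Because there's exactly one group, `findall` drops the full match and keeps group 1 from each hit.

['9', 'i', 'x', 'm']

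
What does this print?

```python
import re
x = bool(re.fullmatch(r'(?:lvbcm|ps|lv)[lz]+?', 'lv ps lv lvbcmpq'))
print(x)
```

False

`fullmatch` succeeds only if the pattern covers the string from start to end.
Here the pattern can't cover the whole string, so the call returns None, and `bool(None)` is False.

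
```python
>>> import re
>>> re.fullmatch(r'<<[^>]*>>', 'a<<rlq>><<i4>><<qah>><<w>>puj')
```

None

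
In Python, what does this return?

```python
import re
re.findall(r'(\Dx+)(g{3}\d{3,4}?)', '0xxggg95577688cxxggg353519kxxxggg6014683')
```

[('xx', 'ggg955'), ('cxx', 'ggg353'), ('kxxx', 'ggg601')]

This matches a non-digit, then one or more of a literal 'x' (captured); then exactly 3 of a literal 'g', then 3 to 4 of a digit (lazy) (captured).
The `?` after the quantifier makes it lazy — it takes as little as possible before letting the rest of the pattern try.
Matches: at [1:9] match 'xxggg955', groups = ('xx', 'ggg955'); at [14:23] match 'cxxggg353', groups = ('cxx', 'ggg353'); at [26:36] match 'kxxxggg601', groups = ('kxxx', 'ggg601').
With 2 capturing groups, `findall` returns a 2-tuple per match.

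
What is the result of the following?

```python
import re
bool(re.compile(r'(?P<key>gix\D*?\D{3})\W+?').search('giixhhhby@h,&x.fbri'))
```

False

The pattern matches the literal 'gix', then zero or more of a non-digit (lazy), then exactly 3 of a non-digit (captured as 'key'); then one or more of a non-word character (lazy).
`re.search` tries every starting position until one works.
Here no position works, so the call returns None, and `bool(None)` is False.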